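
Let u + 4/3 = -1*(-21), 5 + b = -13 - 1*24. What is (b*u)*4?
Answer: -3304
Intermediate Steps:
b = -42 (b = -5 + (-13 - 1*24) = -5 + (-13 - 24) = -5 - 37 = -42)
u = 59/3 (u = -4/3 - 1*(-21) = -4/3 + 21 = 59/3 ≈ 19.667)
(b*u)*4 = -42*59/3*4 = -826*4 = -3304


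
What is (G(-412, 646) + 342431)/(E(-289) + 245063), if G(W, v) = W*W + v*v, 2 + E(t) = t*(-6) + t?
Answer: 929491/246506 ≈ 3.7707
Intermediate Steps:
E(t) = -2 - 5*t (E(t) = -2 + (t*(-6) + t) = -2 + (-6*t + t) = -2 - 5*t)
G(W, v) = W**2 + v**2
(G(-412, 646) + 342431)/(E(-289) + 245063) = (((-412)**2 + 646**2) + 342431)/((-2 - 5*(-289)) + 245063) = ((169744 + 417316) + 342431)/((-2 + 1445) + 245063) = (587060 + 342431)/(1443 + 245063) = 929491/246506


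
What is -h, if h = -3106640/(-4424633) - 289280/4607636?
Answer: -3258577117200/5096774574397 ≈ -0.63934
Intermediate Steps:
h = 3258577117200/5096774574397 (h = -3106640*(-1/4424633) - 289280*1/4607636 = 3106640/4424633 - 72320/1151909 = 3258577117200/5096774574397 ≈ 0.63934)
-h = -1*3258577117200/5096774574397 = -3258577117200/5096774574397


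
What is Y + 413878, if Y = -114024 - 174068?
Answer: 125786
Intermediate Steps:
Y = -288092
Y + 413878 = -288092 + 413878 = 125786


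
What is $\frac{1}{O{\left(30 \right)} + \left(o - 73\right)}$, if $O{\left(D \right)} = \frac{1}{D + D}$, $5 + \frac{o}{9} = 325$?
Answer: $\frac{60}{168421} \approx 0.00035625$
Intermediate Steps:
$o = 2880$ ($o = -45 + 9 \cdot 325 = -45 + 2925 = 2880$)
$O{\left(D \right)} = \frac{1}{2 D}$
$\frac{1}{O{\left(30 \right)} + \left(o - 73\right)} = \frac{1}{\frac{1}{2 \cdot 30} + \left(2880 - 73\right)} = \frac{1}{\frac{1}{2} \cdot \frac{1}{30} + \left(2880 - 73\right)} = \frac{1}{\frac{1}{60} + 2807} = \frac{1}{\frac{168421}{60}} = \frac{60}{168421}$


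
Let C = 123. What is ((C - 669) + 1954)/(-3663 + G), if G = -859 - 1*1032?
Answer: -704/2777 ≈ -0.25351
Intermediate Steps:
G = -1891 (G = -859 - 1032 = -1891)
((C - 669) + 1954)/(-3663 + G) = ((123 - 669) + 1954)/(-3663 - 1891) = (-546 + 1954)/(-5554) = 1408*(-1/5554) = -704/2777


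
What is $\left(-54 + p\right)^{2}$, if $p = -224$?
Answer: $77284$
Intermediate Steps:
$\left(-54 + p\right)^{2} = \left(-54 - 224\right)^{2} = \left(-278\right)^{2} = 77284$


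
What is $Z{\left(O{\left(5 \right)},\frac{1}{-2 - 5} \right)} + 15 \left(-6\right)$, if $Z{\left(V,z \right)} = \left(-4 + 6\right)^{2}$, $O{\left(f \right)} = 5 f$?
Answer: $-86$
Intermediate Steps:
$Z{\left(V,z \right)} = 4$ ($Z{\left(V,z \right)} = 2^{2} = 4$)
$Z{\left(O{\left(5 \right)},\frac{1}{-2 - 5} \right)} + 15 \left(-6\right) = 4 + 15 \left(-6\right) = 4 - 90 = -86$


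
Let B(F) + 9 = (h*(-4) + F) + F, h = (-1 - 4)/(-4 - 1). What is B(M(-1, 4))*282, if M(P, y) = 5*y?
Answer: 7614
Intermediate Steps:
h = 1 (h = -5/(-5) = -5*(-⅕) = 1)
B(F) = -13 + 2*F (B(F) = -9 + ((1*(-4) + F) + F) = -9 + ((-4 + F) + F) = -9 + (-4 + 2*F) = -13 + 2*F)
B(M(-1, 4))*282 = (-13 + 2*(5*4))*282 = (-13 + 2*20)*282 = (-13 + 40)*282 = 27*282 = 7614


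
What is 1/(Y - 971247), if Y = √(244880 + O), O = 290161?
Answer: -323749/314440066656 - √59449/314440066656 ≈ -1.0304e-6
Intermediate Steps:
Y = 3*√59449 (Y = √(244880 + 290161) = √535041 = 3*√59449 ≈ 731.46)
1/(Y - 971247) = 1/(3*√59449 - 971247) = 1/(-971247 + 3*√59449)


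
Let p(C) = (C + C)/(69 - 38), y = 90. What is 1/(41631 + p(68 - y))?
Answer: 31/1290517 ≈ 2.4021e-5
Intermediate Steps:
p(C) = 2*C/31 (p(C) = (2*C)/31 = (2*C)*(1/31) = 2*C/31)
1/(41631 + p(68 - y)) = 1/(41631 + 2*(68 - 1*90)/31) = 1/(41631 + 2*(68 - 90)/31) = 1/(41631 + (2/31)*(-22)) = 1/(41631 - 44/31) = 1/(1290517/31) = 31/1290517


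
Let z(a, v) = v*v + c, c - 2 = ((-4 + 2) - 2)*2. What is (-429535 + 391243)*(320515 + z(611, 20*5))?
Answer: -12655850628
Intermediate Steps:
c = -6 (c = 2 + ((-4 + 2) - 2)*2 = 2 + (-2 - 2)*2 = 2 - 4*2 = 2 - 8 = -6)
z(a, v) = -6 + v² (z(a, v) = v*v - 6 = v² - 6 = -6 + v²)
(-429535 + 391243)*(320515 + z(611, 20*5)) = (-429535 + 391243)*(320515 + (-6 + (20*5)²)) = -38292*(320515 + (-6 + 100²)) = -38292*(320515 + (-6 + 10000)) = -38292*(320515 + 9994) = -38292*330509 = -12655850628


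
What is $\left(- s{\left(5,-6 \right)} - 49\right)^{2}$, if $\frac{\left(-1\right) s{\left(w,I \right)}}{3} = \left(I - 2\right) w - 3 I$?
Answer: $13225$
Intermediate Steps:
$s{\left(w,I \right)} = 9 I - 3 w \left(-2 + I\right)$ ($s{\left(w,I \right)} = - 3 \left(\left(I - 2\right) w - 3 I\right) = - 3 \left(\left(-2 + I\right) w - 3 I\right) = - 3 \left(w \left(-2 + I\right) - 3 I\right) = - 3 \left(- 3 I + w \left(-2 + I\right)\right) = 9 I - 3 w \left(-2 + I\right)$)
$\left(- s{\left(5,-6 \right)} - 49\right)^{2} = \left(- (6 \cdot 5 + 9 \left(-6\right) - \left(-18\right) 5) - 49\right)^{2} = \left(- (30 - 54 + 90) - 49\right)^{2} = \left(\left(-1\right) 66 - 49\right)^{2} = \left(-66 - 49\right)^{2} = \left(-115\right)^{2} = 13225$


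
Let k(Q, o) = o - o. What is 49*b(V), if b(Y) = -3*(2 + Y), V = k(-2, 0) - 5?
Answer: 441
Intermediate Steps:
k(Q, o) = 0
V = -5 (V = 0 - 5 = -5)
b(Y) = -6 - 3*Y
49*b(V) = 49*(-6 - 3*(-5)) = 49*(-6 + 15) = 49*9 = 441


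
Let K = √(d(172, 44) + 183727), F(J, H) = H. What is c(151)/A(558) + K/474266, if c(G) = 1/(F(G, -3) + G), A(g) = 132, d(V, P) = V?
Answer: 1/19536 + √183899/474266 ≈ 0.00095539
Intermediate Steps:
K = √183899 (K = √(172 + 183727) = √183899 ≈ 428.83)
c(G) = 1/(-3 + G)
c(151)/A(558) + K/474266 = 1/((-3 + 151)*132) + √183899/474266 = (1/132)/148 + √183899*(1/474266) = (1/148)*(1/132) + √183899/474266 = 1/19536 + √183899/474266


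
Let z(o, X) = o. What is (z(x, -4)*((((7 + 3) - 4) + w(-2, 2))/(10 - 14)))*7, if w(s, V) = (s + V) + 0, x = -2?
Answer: 21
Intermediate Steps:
w(s, V) = V + s (w(s, V) = (V + s) + 0 = V + s)
(z(x, -4)*((((7 + 3) - 4) + w(-2, 2))/(10 - 14)))*7 = -2*(((7 + 3) - 4) + (2 - 2))/(10 - 14)*7 = -2*((10 - 4) + 0)/(-4)*7 = -2*(6 + 0)*(-1)/4*7 = -12*(-1)/4*7 = -2*(-3/2)*7 = 3*7 = 21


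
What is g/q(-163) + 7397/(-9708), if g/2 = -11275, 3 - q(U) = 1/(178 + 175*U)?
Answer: -3103111949737/412793868 ≈ -7517.3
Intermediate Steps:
q(U) = 3 - 1/(178 + 175*U)
g = -22550 (g = 2*(-11275) = -22550)
g/q(-163) + 7397/(-9708) = -22550*(178 + 175*(-163))/(533 + 525*(-163)) + 7397/(-9708) = -22550*(178 - 28525)/(533 - 85575) + 7397*(-1/9708) = -22550/(-85042/(-28347)) - 7397/9708 = -22550/((-1/28347*(-85042))) - 7397/9708 = -22550/85042/28347 - 7397/9708 = -22550*28347/85042 - 7397/9708 = -319612425/42521 - 7397/9708 = -3103111949737/412793868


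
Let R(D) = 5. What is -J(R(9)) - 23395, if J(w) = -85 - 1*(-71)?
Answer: -23381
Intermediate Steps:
J(w) = -14 (J(w) = -85 + 71 = -14)
-J(R(9)) - 23395 = -1*(-14) - 23395 = 14 - 23395 = -23381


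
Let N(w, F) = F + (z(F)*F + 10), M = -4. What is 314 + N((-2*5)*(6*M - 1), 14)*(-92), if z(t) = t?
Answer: -19926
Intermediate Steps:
N(w, F) = 10 + F + F**2 (N(w, F) = F + (F*F + 10) = F + (F**2 + 10) = F + (10 + F**2) = 10 + F + F**2)
314 + N((-2*5)*(6*M - 1), 14)*(-92) = 314 + (10 + 14 + 14**2)*(-92) = 314 + (10 + 14 + 196)*(-92) = 314 + 220*(-92) = 314 - 20240 = -19926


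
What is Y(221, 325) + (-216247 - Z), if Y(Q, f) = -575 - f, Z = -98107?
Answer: -119040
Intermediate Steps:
Y(221, 325) + (-216247 - Z) = (-575 - 1*325) + (-216247 - 1*(-98107)) = (-575 - 325) + (-216247 + 98107) = -900 - 118140 = -119040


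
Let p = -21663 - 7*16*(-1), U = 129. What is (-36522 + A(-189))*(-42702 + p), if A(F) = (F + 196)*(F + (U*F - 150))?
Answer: 13464987186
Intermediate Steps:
p = -21551 (p = -21663 - 112*(-1) = -21663 - 1*(-112) = -21663 + 112 = -21551)
A(F) = (-150 + 130*F)*(196 + F) (A(F) = (F + 196)*(F + (129*F - 150)) = (196 + F)*(F + (-150 + 129*F)) = (196 + F)*(-150 + 130*F) = (-150 + 130*F)*(196 + F))
(-36522 + A(-189))*(-42702 + p) = (-36522 + (-29400 + 130*(-189)² + 25330*(-189)))*(-42702 - 21551) = (-36522 + (-29400 + 130*35721 - 4787370))*(-64253) = (-36522 + (-29400 + 4643730 - 4787370))*(-64253) = (-36522 - 173040)*(-64253) = -209562*(-64253) = 13464987186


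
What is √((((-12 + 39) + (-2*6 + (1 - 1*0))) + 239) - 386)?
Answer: I*√131 ≈ 11.446*I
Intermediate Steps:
√((((-12 + 39) + (-2*6 + (1 - 1*0))) + 239) - 386) = √(((27 + (-12 + (1 + 0))) + 239) - 386) = √(((27 + (-12 + 1)) + 239) - 386) = √(((27 - 11) + 239) - 386) = √((16 + 239) - 386) = √(255 - 386) = √(-131) = I*√131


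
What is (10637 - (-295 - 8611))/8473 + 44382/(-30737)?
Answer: 224644505/260434601 ≈ 0.86258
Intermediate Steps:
(10637 - (-295 - 8611))/8473 + 44382/(-30737) = (10637 - 1*(-8906))*(1/8473) + 44382*(-1/30737) = (10637 + 8906)*(1/8473) - 44382/30737 = 19543*(1/8473) - 44382/30737 = 19543/8473 - 44382/30737 = 224644505/260434601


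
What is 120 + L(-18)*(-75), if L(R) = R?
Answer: 1470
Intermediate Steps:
120 + L(-18)*(-75) = 120 - 18*(-75) = 120 + 1350 = 1470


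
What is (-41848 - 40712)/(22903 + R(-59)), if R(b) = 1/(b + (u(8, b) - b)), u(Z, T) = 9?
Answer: -46440/12883 ≈ -3.6048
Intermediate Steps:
R(b) = 1/9 (R(b) = 1/(b + (9 - b)) = 1/9)
(-41848 - 40712)/(22903 + R(-59)) = (-41848 - 40712)/(22903 + 1/9) = -82560/206128/9 = -82560*9/206128 = -46440/12883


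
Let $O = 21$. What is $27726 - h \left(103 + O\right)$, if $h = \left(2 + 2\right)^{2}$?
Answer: $25742$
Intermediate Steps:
$h = 16$ ($h = 4^{2} = 16$)
$27726 - h \left(103 + O\right) = 27726 - 16 \left(103 + 21\right) = 27726 - 16 \cdot 124 = 27726 - 1984 = 25742$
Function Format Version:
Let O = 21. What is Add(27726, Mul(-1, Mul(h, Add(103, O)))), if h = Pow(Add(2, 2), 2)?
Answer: 25742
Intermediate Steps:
h = 16 (h = Pow(4, 2) = 16)
Add(27726, Mul(-1, Mul(h, Add(103, O)))) = Add(27726, Mul(-1, Mul(16, Add(103, 21)))) = Add(27726, Mul(-1, Mul(16, 124))) = Add(27726, Mul(-1, 1984)) = Add(27726, -1984) = 25742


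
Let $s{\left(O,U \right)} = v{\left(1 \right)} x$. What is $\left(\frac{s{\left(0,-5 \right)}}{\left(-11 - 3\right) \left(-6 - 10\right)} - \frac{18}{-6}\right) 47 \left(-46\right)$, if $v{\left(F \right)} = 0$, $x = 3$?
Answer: $-6486$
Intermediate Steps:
$s{\left(O,U \right)} = 0$ ($s{\left(O,U \right)} = 0 \cdot 3 = 0$)
$\left(\frac{s{\left(0,-5 \right)}}{\left(-11 - 3\right) \left(-6 - 10\right)} - \frac{18}{-6}\right) 47 \left(-46\right) = \left(\frac{0}{\left(-11 - 3\right) \left(-6 - 10\right)} - \frac{18}{-6}\right) 47 \left(-46\right) = \left(\frac{0}{\left(-14\right) \left(-16\right)} - -3\right) 47 \left(-46\right) = \left(\frac{0}{224} + 3\right) 47 \left(-46\right) = \left(0 \cdot \frac{1}{224} + 3\right) 47 \left(-46\right) = \left(0 + 3\right) 47 \left(-46\right) = 3 \cdot 47 \left(-46\right) = 141 \left(-46\right) = -6486$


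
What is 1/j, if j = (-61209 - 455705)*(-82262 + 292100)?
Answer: -1/108468199932 ≈ -9.2193e-12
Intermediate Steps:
j = -108468199932 (j = -516914*209838 = -108468199932)
1/j = 1/(-108468199932) = -1/108468199932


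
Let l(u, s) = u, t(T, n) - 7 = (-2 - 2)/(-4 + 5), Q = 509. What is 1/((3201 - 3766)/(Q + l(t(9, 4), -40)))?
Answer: -512/565 ≈ -0.90619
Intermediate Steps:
t(T, n) = 3 (t(T, n) = 7 + (-2 - 2)/(-4 + 5) = 7 - 4/1 = 7 - 4*1 = 7 - 4 = 3)
1/((3201 - 3766)/(Q + l(t(9, 4), -40))) = 1/((3201 - 3766)/(509 + 3)) = 1/(-565/512) = -512/565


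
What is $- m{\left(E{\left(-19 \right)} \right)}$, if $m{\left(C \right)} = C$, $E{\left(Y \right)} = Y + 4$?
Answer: $15$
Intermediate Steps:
$E{\left(Y \right)} = 4 + Y$
$- m{\left(E{\left(-19 \right)} \right)} = - (4 - 19) = \left(-1\right) \left(-15\right) = 15$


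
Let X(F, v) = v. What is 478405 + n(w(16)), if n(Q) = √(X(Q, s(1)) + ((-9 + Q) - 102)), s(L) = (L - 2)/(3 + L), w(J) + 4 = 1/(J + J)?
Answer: 478405 + I*√7374/8 ≈ 4.7841e+5 + 10.734*I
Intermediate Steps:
w(J) = -4 + 1/(2*J) (w(J) = -4 + 1/(J + J) = -4 + 1/(2*J))
s(L) = (-2 + L)/(3 + L)
n(Q) = √(-445/4 + Q) (n(Q) = √((-2 + 1)/(3 + 1) + ((-9 + Q) - 102)) = √(-1/4 + (-111 + Q)) = √((¼)*(-1) + (-111 + Q)) = √(-¼ + (-111 + Q)) = √(-445/4 + Q))
478405 + n(w(16)) = 478405 + √(-445 + 4*(-4 + (½)/16))/2 = 478405 + √(-445 + 4*(-4 + (½)*(1/16)))/2 = 478405 + √(-445 + 4*(-4 + 1/32))/2 = 478405 + √(-445 + 4*(-127/32))/2 = 478405 + √(-445 - 127/8)/2 = 478405 + √(-3687/8)/2 = 478405 + (I*√7374/4)/2 = 478405 + I*√7374/8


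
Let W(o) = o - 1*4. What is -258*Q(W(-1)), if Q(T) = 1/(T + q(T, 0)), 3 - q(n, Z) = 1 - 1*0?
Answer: 86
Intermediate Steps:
q(n, Z) = 2 (q(n, Z) = 3 - (1 - 1*0) = 3 - (1 + 0) = 3 - 1*1 = 3 - 1 = 2)
W(o) = -4 + o (W(o) = o - 4 = -4 + o)
Q(T) = 1/(2 + T) (Q(T) = 1/(T + 2) = 1/(2 + T))
-258*Q(W(-1)) = -258/(2 + (-4 - 1)) = -258/(2 - 5) = -258/(-3) = -258*(-1)/3 = -1*(-86) = 86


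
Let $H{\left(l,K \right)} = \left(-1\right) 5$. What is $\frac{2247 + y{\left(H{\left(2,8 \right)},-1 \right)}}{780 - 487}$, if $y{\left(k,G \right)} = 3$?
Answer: $\frac{2250}{293} \approx 7.6792$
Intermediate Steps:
$H{\left(l,K \right)} = -5$
$\frac{2247 + y{\left(H{\left(2,8 \right)},-1 \right)}}{780 - 487} = \frac{2247 + 3}{780 - 487} = \frac{2250}{293}$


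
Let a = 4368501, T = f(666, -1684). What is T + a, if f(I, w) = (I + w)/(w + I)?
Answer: 4368502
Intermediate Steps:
f(I, w) = 1 (f(I, w) = (I + w)/(I + w) = 1)
T = 1
T + a = 1 + 4368501 = 4368502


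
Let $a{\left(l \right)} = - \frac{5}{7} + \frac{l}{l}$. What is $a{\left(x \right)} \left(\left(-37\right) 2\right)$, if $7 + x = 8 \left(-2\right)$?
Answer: $- \frac{148}{7} \approx -21.143$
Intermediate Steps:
$x = -23$ ($x = -7 + 8 \left(-2\right) = -7 - 16 = -23$)
$a{\left(l \right)} = \frac{2}{7}$ ($a{\left(l \right)} = \left(-5\right) \frac{1}{7} + 1 = - \frac{5}{7} + 1 = \frac{2}{7}$)
$a{\left(x \right)} \left(\left(-37\right) 2\right) = \frac{2 \left(\left(-37\right) 2\right)}{7} = \frac{2}{7} \left(-74\right) = - \frac{148}{7}$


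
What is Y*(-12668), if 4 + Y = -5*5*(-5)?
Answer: -1532828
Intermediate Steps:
Y = 121 (Y = -4 - 5*5*(-5) = -4 - 25*(-5) = -4 + 125 = 121)
Y*(-12668) = 121*(-12668) = -1532828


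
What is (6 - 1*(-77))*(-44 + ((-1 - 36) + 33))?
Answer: -3984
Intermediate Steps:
(6 - 1*(-77))*(-44 + ((-1 - 36) + 33)) = (6 + 77)*(-44 + (-37 + 33)) = 83*(-44 - 4) = 83*(-48) = -3984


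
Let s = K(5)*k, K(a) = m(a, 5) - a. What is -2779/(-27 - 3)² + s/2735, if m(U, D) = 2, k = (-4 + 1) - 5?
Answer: -1515793/492300 ≈ -3.0790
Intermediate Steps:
k = -8 (k = -3 - 5 = -8)
K(a) = 2 - a
s = 24 (s = (2 - 1*5)*(-8) = (2 - 5)*(-8) = -3*(-8) = 24)
-2779/(-27 - 3)² + s/2735 = -2779/(-27 - 3)² + 24/2735 = -2779/((-30)²) + 24*(1/2735) = -2779/900 + 24/2735 = -1515793/492300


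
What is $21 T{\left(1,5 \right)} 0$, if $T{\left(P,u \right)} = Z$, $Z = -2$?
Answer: $0$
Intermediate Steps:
$T{\left(P,u \right)} = -2$
$21 T{\left(1,5 \right)} 0 = 21 \left(-2\right) 0 = \left(-42\right) 0 = 0$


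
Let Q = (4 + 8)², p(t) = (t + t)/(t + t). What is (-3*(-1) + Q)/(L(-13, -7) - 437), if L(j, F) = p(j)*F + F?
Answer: -147/451 ≈ -0.32594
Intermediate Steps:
p(t) = 1 (p(t) = (2*t)/((2*t)) = (2*t)*(1/(2*t)) = 1)
Q = 144 (Q = 12² = 144)
L(j, F) = 2*F (L(j, F) = 1*F + F = F + F = 2*F)
(-3*(-1) + Q)/(L(-13, -7) - 437) = (-3*(-1) + 144)/(2*(-7) - 437) = (3 + 144)/(-14 - 437) = 147/(-451) = 147*(-1/451) = -147/451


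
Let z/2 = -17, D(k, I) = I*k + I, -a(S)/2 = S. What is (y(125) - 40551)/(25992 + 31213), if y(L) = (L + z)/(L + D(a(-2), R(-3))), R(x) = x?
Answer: -4460519/6292550 ≈ -0.70886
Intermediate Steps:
a(S) = -2*S
D(k, I) = I + I*k
z = -34 (z = 2*(-17) = -34)
y(L) = (-34 + L)/(-15 + L) (y(L) = (L - 34)/(L - 3*(1 - 2*(-2))) = (-34 + L)/(L - 3*(1 + 4)) = (-34 + L)/(L - 3*5) = (-34 + L)/(L - 15) = (-34 + L)/(-15 + L))
(y(125) - 40551)/(25992 + 31213) = ((-34 + 125)/(-15 + 125) - 40551)/(25992 + 31213) = (91/110 - 40551)/57205 = ((1/110)*91 - 40551)*(1/57205) = (91/110 - 40551)*(1/57205) = -4460519/110*1/57205 = -4460519/6292550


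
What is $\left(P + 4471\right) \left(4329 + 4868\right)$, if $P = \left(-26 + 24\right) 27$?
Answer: $40623149$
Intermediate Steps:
$P = -54$ ($P = \left(-2\right) 27 = -54$)
$\left(P + 4471\right) \left(4329 + 4868\right) = \left(-54 + 4471\right) \left(4329 + 4868\right) = 4417 \cdot 9197 = 40623149$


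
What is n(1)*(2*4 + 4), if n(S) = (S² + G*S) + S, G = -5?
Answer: -36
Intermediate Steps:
n(S) = S² - 4*S (n(S) = (S² - 5*S) + S = S² - 4*S)
n(1)*(2*4 + 4) = (1*(-4 + 1))*(2*4 + 4) = (1*(-3))*(8 + 4) = -3*12 = -36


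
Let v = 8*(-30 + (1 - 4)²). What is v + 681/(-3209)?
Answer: -539793/3209 ≈ -168.21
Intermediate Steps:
v = -168 (v = 8*(-30 + (-3)²) = 8*(-30 + 9) = 8*(-21) = -168)
v + 681/(-3209) = -168 + 681/(-3209) = -168 + 681*(-1/3209) = -168 - 681/3209 = -539793/3209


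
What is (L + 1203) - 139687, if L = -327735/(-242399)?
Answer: -33568055381/242399 ≈ -1.3848e+5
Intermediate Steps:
L = 327735/242399 (L = -327735*(-1/242399) = 327735/242399 ≈ 1.3520)
(L + 1203) - 139687 = (327735/242399 + 1203) - 139687 = 291933732/242399 - 139687 = -33568055381/242399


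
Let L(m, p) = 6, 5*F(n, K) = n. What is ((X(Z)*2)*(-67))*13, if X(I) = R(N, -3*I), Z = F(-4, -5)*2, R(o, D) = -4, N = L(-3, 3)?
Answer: 6968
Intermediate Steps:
F(n, K) = n/5
N = 6
Z = -8/5 (Z = ((⅕)*(-4))*2 = -⅘*2 = -8/5 ≈ -1.6000)
X(I) = -4
((X(Z)*2)*(-67))*13 = (-4*2*(-67))*13 = -8*(-67)*13 = 536*13 = 6968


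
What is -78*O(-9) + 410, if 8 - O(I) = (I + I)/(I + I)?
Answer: -136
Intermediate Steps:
O(I) = 7 (O(I) = 8 - (I + I)/(I + I) = 8 - 2*I/(2*I) = 8 - 2*I*1/(2*I) = 8 - 1*1 = 8 - 1 = 7)
-78*O(-9) + 410 = -78*7 + 410 = -546 + 410 = -136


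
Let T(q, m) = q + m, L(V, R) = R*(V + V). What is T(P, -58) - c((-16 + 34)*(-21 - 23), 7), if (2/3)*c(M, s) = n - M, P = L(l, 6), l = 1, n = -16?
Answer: -1210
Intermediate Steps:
L(V, R) = 2*R*V (L(V, R) = R*(2*V) = 2*R*V)
P = 12 (P = 2*6*1 = 12)
T(q, m) = m + q
c(M, s) = -24 - 3*M/2 (c(M, s) = 3*(-16 - M)/2 = -24 - 3*M/2)
T(P, -58) - c((-16 + 34)*(-21 - 23), 7) = (-58 + 12) - (-24 - 3*(-16 + 34)*(-21 - 23)/2) = -46 - (-24 - 27*(-44)) = -46 - (-24 - 3/2*(-792)) = -46 - (-24 + 1188) = -46 - 1*1164 = -46 - 1164 = -1210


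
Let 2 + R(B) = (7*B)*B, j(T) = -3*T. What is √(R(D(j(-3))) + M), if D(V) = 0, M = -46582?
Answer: 6*I*√1294 ≈ 215.83*I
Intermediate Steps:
R(B) = -2 + 7*B² (R(B) = -2 + (7*B)*B = -2 + 7*B²)
√(R(D(j(-3))) + M) = √((-2 + 7*0²) - 46582) = √((-2 + 7*0) - 46582) = √((-2 + 0) - 46582) = √(-2 - 46582) = √(-46584) = 6*I*√1294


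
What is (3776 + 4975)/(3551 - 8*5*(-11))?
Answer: 8751/3991 ≈ 2.1927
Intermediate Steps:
(3776 + 4975)/(3551 - 8*5*(-11)) = 8751/(3551 - 40*(-11)) = 8751/(3551 + 440) = 8751/3991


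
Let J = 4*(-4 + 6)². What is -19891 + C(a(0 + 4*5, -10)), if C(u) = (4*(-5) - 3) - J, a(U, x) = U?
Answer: -19930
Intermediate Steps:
J = 16 (J = 4*2² = 4*4 = 16)
C(u) = -39 (C(u) = (4*(-5) - 3) - 1*16 = (-20 - 3) - 16 = -23 - 16 = -39)
-19891 + C(a(0 + 4*5, -10)) = -19891 - 39 = -19930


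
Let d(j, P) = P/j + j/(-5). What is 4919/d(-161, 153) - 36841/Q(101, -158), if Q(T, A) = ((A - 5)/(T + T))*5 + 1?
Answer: 189635337927/15420628 ≈ 12298.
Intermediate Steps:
d(j, P) = -j/5 + P/j (d(j, P) = P/j + j*(-1/5) = P/j - j/5 = -j/5 + P/j)
Q(T, A) = 1 + 5*(-5 + A)/(2*T) (Q(T, A) = ((-5 + A)/((2*T)))*5 + 1 = ((-5 + A)*(1/(2*T)))*5 + 1 = ((-5 + A)/(2*T))*5 + 1 = 5*(-5 + A)/(2*T) + 1 = 1 + 5*(-5 + A)/(2*T))
4919/d(-161, 153) - 36841/Q(101, -158) = 4919/(-1/5*(-161) + 153/(-161)) - 36841*202/(-25 + 2*101 + 5*(-158)) = 4919/(161/5 + 153*(-1/161)) - 36841*202/(-25 + 202 - 790) = 4919/(161/5 - 153/161) - 36841/((1/2)*(1/101)*(-613)) = 4919/(25156/805) - 36841/(-613/202) = 4919*(805/25156) - 36841*(-202/613) = 3959795/25156 + 7441882/613 = 189635337927/15420628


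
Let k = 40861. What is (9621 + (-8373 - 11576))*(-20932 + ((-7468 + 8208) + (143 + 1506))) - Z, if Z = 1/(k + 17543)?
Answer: 11185072922015/58404 ≈ 1.9151e+8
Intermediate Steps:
Z = 1/58404 (Z = 1/(40861 + 17543) = 1/58404 ≈ 1.7122e-5)
(9621 + (-8373 - 11576))*(-20932 + ((-7468 + 8208) + (143 + 1506))) - Z = (9621 + (-8373 - 11576))*(-20932 + ((-7468 + 8208) + (143 + 1506))) - 1*1/58404 = (9621 - 19949)*(-20932 + (740 + 1649)) - 1/58404 = -10328*(-20932 + 2389) - 1/58404 = -10328*(-18543) - 1/58404 = 191512104 - 1/58404 = 11185072922015/58404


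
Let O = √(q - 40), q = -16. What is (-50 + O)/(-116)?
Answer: 25/58 - I*√14/58 ≈ 0.43103 - 0.064511*I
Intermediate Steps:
O = 2*I*√14 (O = √(-16 - 40) = √(-56) = 2*I*√14 ≈ 7.4833*I)
(-50 + O)/(-116) = (-50 + 2*I*√14)/(-116) = (-50 + 2*I*√14)*(-1/116) = 25/58 - I*√14/58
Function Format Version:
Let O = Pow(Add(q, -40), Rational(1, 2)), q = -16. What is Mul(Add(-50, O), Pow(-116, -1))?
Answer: Add(Rational(25, 58), Mul(Rational(-1, 58), I, Pow(14, Rational(1, 2)))) ≈ Add(0.43103, Mul(-0.064511, I))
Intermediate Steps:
O = Mul(2, I, Pow(14, Rational(1, 2))) (O = Pow(Add(-16, -40), Rational(1, 2)) = Pow(-56, Rational(1, 2)) = Mul(2, I, Pow(14, Rational(1, 2))) ≈ Mul(7.4833, I))
Mul(Add(-50, O), Pow(-116, -1)) = Mul(Add(-50, Mul(2, I, Pow(14, Rational(1, 2)))), Pow(-116, -1)) = Mul(Add(-50, Mul(2, I, Pow(14, Rational(1, 2)))), Rational(-1, 116)) = Add(Rational(25, 58), Mul(Rational(-1, 58), I, Pow(14, Rational(1, 2))))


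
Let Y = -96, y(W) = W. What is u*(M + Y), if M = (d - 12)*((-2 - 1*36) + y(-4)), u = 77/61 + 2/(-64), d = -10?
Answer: 497421/488 ≈ 1019.3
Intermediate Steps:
u = 2403/1952 (u = 77*(1/61) + 2*(-1/64) = 77/61 - 1/32 = 2403/1952 ≈ 1.2310)
M = 924 (M = (-10 - 12)*((-2 - 1*36) - 4) = -22*((-2 - 36) - 4) = -22*(-38 - 4) = -22*(-42) = 924)
u*(M + Y) = 2403*(924 - 96)/1952 = (2403/1952)*828 = 497421/488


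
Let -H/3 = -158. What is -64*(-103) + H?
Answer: 7066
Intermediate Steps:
H = 474 (H = -3*(-158) = 474)
-64*(-103) + H = -64*(-103) + 474 = 6592 + 474 = 7066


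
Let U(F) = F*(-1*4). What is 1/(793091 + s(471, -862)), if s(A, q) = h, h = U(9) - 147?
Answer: 1/792908 ≈ 1.2612e-6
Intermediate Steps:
U(F) = -4*F (U(F) = F*(-4) = -4*F)
h = -183 (h = -4*9 - 147 = -36 - 147 = -183)
s(A, q) = -183
1/(793091 + s(471, -862)) = 1/(793091 - 183) = 1/792908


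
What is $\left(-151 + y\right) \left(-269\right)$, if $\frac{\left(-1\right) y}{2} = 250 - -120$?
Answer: $239679$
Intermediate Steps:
$y = -740$ ($y = - 2 \left(250 - -120\right) = - 2 \left(250 + 120\right) = \left(-2\right) 370 = -740$)
$\left(-151 + y\right) \left(-269\right) = \left(-151 - 740\right) \left(-269\right) = \left(-891\right) \left(-269\right) = 239679$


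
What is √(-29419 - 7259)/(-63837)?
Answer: -I*√36678/63837 ≈ -0.0030001*I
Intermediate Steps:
√(-29419 - 7259)/(-63837) = √(-36678)*(-1/63837) = (I*√36678)*(-1/63837) = -I*√36678/63837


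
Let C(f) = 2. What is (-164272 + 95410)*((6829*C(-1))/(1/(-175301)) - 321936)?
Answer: 164895774132828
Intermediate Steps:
(-164272 + 95410)*((6829*C(-1))/(1/(-175301)) - 321936) = (-164272 + 95410)*((6829*2)/(1/(-175301)) - 321936) = -68862*(13658/(-1/175301) - 321936) = -68862*(13658*(-175301) - 321936) = -68862*(-2394261058 - 321936) = -68862*(-2394582994) = 164895774132828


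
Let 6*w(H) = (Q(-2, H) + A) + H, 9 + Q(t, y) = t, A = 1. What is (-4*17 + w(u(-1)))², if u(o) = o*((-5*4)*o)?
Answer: 5329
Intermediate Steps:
Q(t, y) = -9 + t
u(o) = -20*o² (u(o) = o*(-20*o) = -20*o²)
w(H) = -5/3 + H/6 (w(H) = (((-9 - 2) + 1) + H)/6 = ((-11 + 1) + H)/6 = (-10 + H)/6 = -5/3 + H/6)
(-4*17 + w(u(-1)))² = (-4*17 + (-5/3 + (-20*(-1)²)/6))² = (-68 + (-5/3 + (-20*1)/6))² = (-68 + (-5/3 + (⅙)*(-20)))² = (-68 + (-5/3 - 10/3))² = (-68 - 5)² = (-73)² = 5329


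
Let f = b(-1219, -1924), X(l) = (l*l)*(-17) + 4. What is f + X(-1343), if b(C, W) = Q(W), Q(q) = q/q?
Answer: -30662028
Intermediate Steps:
Q(q) = 1
X(l) = 4 - 17*l² (X(l) = l²*(-17) + 4 = -17*l² + 4 = 4 - 17*l²)
b(C, W) = 1
f = 1
f + X(-1343) = 1 + (4 - 17*(-1343)²) = 1 + (4 - 17*1803649) = 1 + (4 - 30662033) = 1 - 30662029 = -30662028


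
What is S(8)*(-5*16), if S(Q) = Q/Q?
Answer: -80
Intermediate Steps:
S(Q) = 1
S(8)*(-5*16) = 1*(-5*16) = 1*(-80) = -80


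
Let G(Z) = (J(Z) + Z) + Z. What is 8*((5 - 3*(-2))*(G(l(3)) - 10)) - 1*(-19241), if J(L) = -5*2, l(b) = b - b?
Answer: 17481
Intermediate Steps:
l(b) = 0
J(L) = -10
G(Z) = -10 + 2*Z (G(Z) = (-10 + Z) + Z = -10 + 2*Z)
8*((5 - 3*(-2))*(G(l(3)) - 10)) - 1*(-19241) = 8*((5 - 3*(-2))*((-10 + 2*0) - 10)) - 1*(-19241) = 8*((5 + 6)*((-10 + 0) - 10)) + 19241 = 8*(11*(-10 - 10)) + 19241 = 8*(11*(-20)) + 19241 = 8*(-220) + 19241 = -1760 + 19241 = 17481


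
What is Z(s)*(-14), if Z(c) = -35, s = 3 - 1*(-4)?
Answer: 490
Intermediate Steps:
s = 7 (s = 3 + 4 = 7)
Z(s)*(-14) = -35*(-14) = 490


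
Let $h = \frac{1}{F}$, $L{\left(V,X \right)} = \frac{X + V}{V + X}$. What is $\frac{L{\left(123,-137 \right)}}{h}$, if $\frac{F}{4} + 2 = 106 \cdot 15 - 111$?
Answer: $5908$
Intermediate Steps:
$L{\left(V,X \right)} = 1$ ($L{\left(V,X \right)} = \frac{V + X}{V + X} = 1$)
$F = 5908$ ($F = -8 + 4 \left(106 \cdot 15 - 111\right) = -8 + 4 \left(1590 - 111\right) = -8 + 4 \cdot 1479 = -8 + 5916 = 5908$)
$h = \frac{1}{5908} \approx 0.00016926$
$\frac{L{\left(123,-137 \right)}}{h} = 1 \frac{1}{\frac{1}{5908}} = 1 \cdot 5908 = 5908$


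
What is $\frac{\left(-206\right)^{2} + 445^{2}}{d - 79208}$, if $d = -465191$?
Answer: $- \frac{240461}{544399} \approx -0.4417$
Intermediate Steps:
$\frac{\left(-206\right)^{2} + 445^{2}}{d - 79208} = \frac{\left(-206\right)^{2} + 445^{2}}{-465191 - 79208} = \frac{42436 + 198025}{-544399} = 240461 \left(- \frac{1}{544399}\right) = - \frac{240461}{544399}$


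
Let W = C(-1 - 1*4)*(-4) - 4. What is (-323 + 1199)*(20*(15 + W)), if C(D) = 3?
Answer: -17520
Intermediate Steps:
W = -16 (W = 3*(-4) - 4 = -12 - 4 = -16)
(-323 + 1199)*(20*(15 + W)) = (-323 + 1199)*(20*(15 - 16)) = 876*(20*(-1)) = 876*(-20) = -17520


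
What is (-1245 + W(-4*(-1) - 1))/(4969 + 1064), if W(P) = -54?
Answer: -433/2011 ≈ -0.21532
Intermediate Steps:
(-1245 + W(-4*(-1) - 1))/(4969 + 1064) = (-1245 - 54)/(4969 + 1064) = -1299/6033 = -1299*1/6033 = -433/2011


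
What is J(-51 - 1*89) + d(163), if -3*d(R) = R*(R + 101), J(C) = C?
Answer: -14484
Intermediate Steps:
d(R) = -R*(101 + R)/3 (d(R) = -R*(R + 101)/3 = -R*(101 + R)/3)
J(-51 - 1*89) + d(163) = (-51 - 1*89) - ⅓*163*(101 + 163) = (-51 - 89) - ⅓*163*264 = -140 - 14344 = -14484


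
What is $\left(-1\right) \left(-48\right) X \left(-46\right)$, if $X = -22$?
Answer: $48576$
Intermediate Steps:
$\left(-1\right) \left(-48\right) X \left(-46\right) = \left(-1\right) \left(-48\right) \left(-22\right) \left(-46\right) = 48 \left(-22\right) \left(-46\right) = \left(-1056\right) \left(-46\right) = 48576$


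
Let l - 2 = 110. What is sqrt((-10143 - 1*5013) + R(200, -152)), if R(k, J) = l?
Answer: 2*I*sqrt(3761) ≈ 122.65*I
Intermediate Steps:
l = 112 (l = 2 + 110 = 112)
R(k, J) = 112
sqrt((-10143 - 1*5013) + R(200, -152)) = sqrt((-10143 - 1*5013) + 112) = sqrt((-10143 - 5013) + 112) = sqrt(-15156 + 112) = sqrt(-15044) = 2*I*sqrt(3761)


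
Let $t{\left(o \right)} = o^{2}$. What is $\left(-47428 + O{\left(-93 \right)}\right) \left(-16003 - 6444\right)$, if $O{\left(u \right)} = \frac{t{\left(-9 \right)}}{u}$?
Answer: $\frac{33003711865}{31} \approx 1.0646 \cdot 10^{9}$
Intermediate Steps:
$O{\left(u \right)} = \frac{81}{u}$ ($O{\left(u \right)} = \frac{\left(-9\right)^{2}}{u} = \frac{81}{u}$)
$\left(-47428 + O{\left(-93 \right)}\right) \left(-16003 - 6444\right) = \left(-47428 + \frac{81}{-93}\right) \left(-16003 - 6444\right) = \left(-47428 + 81 \left(- \frac{1}{93}\right)\right) \left(-22447\right) = \left(-47428 - \frac{27}{31}\right) \left(-22447\right) = \left(- \frac{1470295}{31}\right) \left(-22447\right) = \frac{33003711865}{31}$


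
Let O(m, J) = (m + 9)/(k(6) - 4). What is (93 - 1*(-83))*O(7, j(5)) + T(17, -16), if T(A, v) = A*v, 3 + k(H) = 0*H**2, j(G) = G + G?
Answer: -4720/7 ≈ -674.29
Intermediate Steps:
j(G) = 2*G
k(H) = -3 (k(H) = -3 + 0*H**2 = -3 + 0 = -3)
O(m, J) = -9/7 - m/7 (O(m, J) = (m + 9)/(-3 - 4) = (9 + m)/(-7) = (9 + m)*(-1/7) = -9/7 - m/7)
(93 - 1*(-83))*O(7, j(5)) + T(17, -16) = (93 - 1*(-83))*(-9/7 - 1/7*7) + 17*(-16) = (93 + 83)*(-9/7 - 1) - 272 = 176*(-16/7) - 272 = -2816/7 - 272 = -4720/7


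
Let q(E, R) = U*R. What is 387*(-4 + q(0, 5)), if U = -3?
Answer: -7353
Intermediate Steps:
q(E, R) = -3*R
387*(-4 + q(0, 5)) = 387*(-4 - 3*5) = 387*(-4 - 15) = 387*(-19) = -7353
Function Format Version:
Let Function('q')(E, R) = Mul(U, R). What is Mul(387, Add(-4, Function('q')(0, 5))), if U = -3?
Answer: -7353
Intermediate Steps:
Function('q')(E, R) = Mul(-3, R)
Mul(387, Add(-4, Function('q')(0, 5))) = Mul(387, Add(-4, Mul(-3, 5))) = Mul(387, Add(-4, -15)) = Mul(387, -19) = -7353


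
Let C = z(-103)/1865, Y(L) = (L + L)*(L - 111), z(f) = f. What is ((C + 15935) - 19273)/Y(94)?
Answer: 6225473/5960540 ≈ 1.0444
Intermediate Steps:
Y(L) = 2*L*(-111 + L) (Y(L) = (2*L)*(-111 + L) = 2*L*(-111 + L))
C = -103/1865 ≈ -0.055228
((C + 15935) - 19273)/Y(94) = ((-103/1865 + 15935) - 19273)/((2*94*(-111 + 94))) = (29718672/1865 - 19273)/((2*94*(-17))) = -6225473/1865/(-3196) = -6225473/1865*(-1/3196) = 6225473/5960540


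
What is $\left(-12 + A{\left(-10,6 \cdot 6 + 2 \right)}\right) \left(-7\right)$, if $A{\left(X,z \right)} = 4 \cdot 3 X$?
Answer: $924$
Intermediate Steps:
$A{\left(X,z \right)} = 12 X$
$\left(-12 + A{\left(-10,6 \cdot 6 + 2 \right)}\right) \left(-7\right) = \left(-12 + 12 \left(-10\right)\right) \left(-7\right) = \left(-12 - 120\right) \left(-7\right) = \left(-132\right) \left(-7\right) = 924$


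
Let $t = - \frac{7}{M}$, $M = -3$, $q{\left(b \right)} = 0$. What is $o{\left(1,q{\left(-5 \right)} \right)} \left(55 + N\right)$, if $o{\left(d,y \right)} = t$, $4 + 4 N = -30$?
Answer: $\frac{217}{2} \approx 108.5$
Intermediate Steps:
$N = - \frac{17}{2}$ ($N = -1 + \frac{1}{4} \left(-30\right) = -1 - \frac{15}{2} = - \frac{17}{2} \approx -8.5$)
$t = \frac{7}{3}$ ($t = - \frac{7}{-3} = \left(-7\right) \left(- \frac{1}{3}\right) = \frac{7}{3} \approx 2.3333$)
$o{\left(d,y \right)} = \frac{7}{3}$
$o{\left(1,q{\left(-5 \right)} \right)} \left(55 + N\right) = \frac{7 \left(55 - \frac{17}{2}\right)}{3} = \frac{7}{3} \cdot \frac{93}{2} = \frac{217}{2}$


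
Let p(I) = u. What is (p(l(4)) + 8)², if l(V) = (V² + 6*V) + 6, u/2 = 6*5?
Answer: 4624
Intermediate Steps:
u = 60 (u = 2*(6*5) = 2*30 = 60)
l(V) = 6 + V² + 6*V
p(I) = 60
(p(l(4)) + 8)² = (60 + 8)² = 68² = 4624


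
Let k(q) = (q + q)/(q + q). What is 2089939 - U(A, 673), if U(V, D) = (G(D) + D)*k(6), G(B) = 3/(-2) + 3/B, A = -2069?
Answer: 2812154049/1346 ≈ 2.0893e+6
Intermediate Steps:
k(q) = 1 (k(q) = (2*q)/((2*q)) = (2*q)*(1/(2*q)) = 1)
G(B) = -3/2 + 3/B (G(B) = 3*(-½) + 3/B = -3/2 + 3/B)
U(V, D) = -3/2 + D + 3/D (U(V, D) = ((-3/2 + 3/D) + D)*1 = (-3/2 + D + 3/D)*1 = -3/2 + D + 3/D)
2089939 - U(A, 673) = 2089939 - (-3/2 + 673 + 3/673) = 2089939 - 1*903845/1346 = 2089939 - 903845/1346 = 2812154049/1346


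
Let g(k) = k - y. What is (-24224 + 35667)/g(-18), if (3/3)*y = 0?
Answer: -11443/18 ≈ -635.72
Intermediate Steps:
y = 0
g(k) = k (g(k) = k - 1*0 = k + 0 = k)
(-24224 + 35667)/g(-18) = (-24224 + 35667)/(-18) = 11443*(-1/18) = -11443/18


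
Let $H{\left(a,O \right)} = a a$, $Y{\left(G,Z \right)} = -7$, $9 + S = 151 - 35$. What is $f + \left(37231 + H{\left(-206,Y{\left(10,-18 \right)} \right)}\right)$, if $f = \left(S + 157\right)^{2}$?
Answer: $149363$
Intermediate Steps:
$S = 107$ ($S = -9 + \left(151 - 35\right) = -9 + 116 = 107$)
$H{\left(a,O \right)} = a^{2}$
$f = 69696$ ($f = \left(107 + 157\right)^{2} = 264^{2} = 69696$)
$f + \left(37231 + H{\left(-206,Y{\left(10,-18 \right)} \right)}\right) = 69696 + \left(37231 + \left(-206\right)^{2}\right) = 69696 + \left(37231 + 42436\right) = 69696 + 79667 = 149363$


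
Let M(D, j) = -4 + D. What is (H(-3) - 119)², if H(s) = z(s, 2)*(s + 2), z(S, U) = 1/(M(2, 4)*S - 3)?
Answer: 128164/9 ≈ 14240.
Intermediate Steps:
z(S, U) = 1/(-3 - 2*S) (z(S, U) = 1/((-4 + 2)*S - 3) = 1/(-2*S - 3) = 1/(-3 - 2*S))
H(s) = (2 + s)/(-3 - 2*s) (H(s) = (s + 2)/(-3 - 2*s) = (2 + s)/(-3 - 2*s))
(H(-3) - 119)² = ((2 - 3)/(-3 - 2*(-3)) - 119)² = (-1/(-3 + 6) - 119)² = (-1/3 - 119)² = ((⅓)*(-1) - 119)² = (-⅓ - 119)² = (-358/3)² = 128164/9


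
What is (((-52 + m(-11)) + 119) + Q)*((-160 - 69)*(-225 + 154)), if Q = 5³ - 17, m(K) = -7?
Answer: 2731512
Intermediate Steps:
Q = 108 (Q = 125 - 17 = 108)
(((-52 + m(-11)) + 119) + Q)*((-160 - 69)*(-225 + 154)) = (((-52 - 7) + 119) + 108)*((-160 - 69)*(-225 + 154)) = ((-59 + 119) + 108)*(-229*(-71)) = (60 + 108)*16259 = 168*16259 = 2731512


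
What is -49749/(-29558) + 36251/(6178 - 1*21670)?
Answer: -150397775/228956268 ≈ -0.65688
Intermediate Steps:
-49749/(-29558) + 36251/(6178 - 1*21670) = -49749*(-1/29558) + 36251/(6178 - 21670) = 49749/29558 + 36251/(-15492) = 49749/29558 + 36251*(-1/15492) = 49749/29558 - 36251/15492 = -150397775/228956268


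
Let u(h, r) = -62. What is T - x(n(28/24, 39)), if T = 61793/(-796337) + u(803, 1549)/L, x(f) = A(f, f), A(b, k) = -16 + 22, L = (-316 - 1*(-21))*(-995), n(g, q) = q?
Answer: -1420656070769/233744817925 ≈ -6.0778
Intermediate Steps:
L = 293525 (L = (-316 + 21)*(-995) = -295*(-995) = 293525)
A(b, k) = 6
x(f) = 6
T = -18187163219/233744817925 (T = 61793/(-796337) - 62/293525 = 61793*(-1/796337) - 62*1/293525 = -61793/796337 - 62/293525 = -18187163219/233744817925 ≈ -0.077808)
T - x(n(28/24, 39)) = -18187163219/233744817925 - 1*6 = -18187163219/233744817925 - 6 = -1420656070769/233744817925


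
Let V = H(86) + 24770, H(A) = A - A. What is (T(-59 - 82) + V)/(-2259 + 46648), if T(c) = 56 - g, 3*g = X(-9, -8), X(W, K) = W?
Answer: 24829/44389 ≈ 0.55935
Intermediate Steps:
g = -3 (g = (⅓)*(-9) = -3)
H(A) = 0
T(c) = 59 (T(c) = 56 - 1*(-3) = 56 + 3 = 59)
V = 24770 (V = 0 + 24770 = 24770)
(T(-59 - 82) + V)/(-2259 + 46648) = (59 + 24770)/(-2259 + 46648) = 24829/44389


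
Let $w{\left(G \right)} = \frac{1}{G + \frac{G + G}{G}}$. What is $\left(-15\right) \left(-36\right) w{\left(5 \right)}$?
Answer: $\frac{540}{7} \approx 77.143$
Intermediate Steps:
$w{\left(G \right)} = \frac{1}{2 + G}$ ($w{\left(G \right)} = \frac{1}{G + \frac{2 G}{G}} = \frac{1}{G + 2} = \frac{1}{2 + G}$)
$\left(-15\right) \left(-36\right) w{\left(5 \right)} = \frac{\left(-15\right) \left(-36\right)}{2 + 5} = \frac{540}{7}$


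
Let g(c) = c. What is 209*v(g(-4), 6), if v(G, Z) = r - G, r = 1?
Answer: 1045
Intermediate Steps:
v(G, Z) = 1 - G
209*v(g(-4), 6) = 209*(1 - 1*(-4)) = 209*(1 + 4) = 209*5 = 1045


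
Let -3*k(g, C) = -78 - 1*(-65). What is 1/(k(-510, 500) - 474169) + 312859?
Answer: 445040050343/1422494 ≈ 3.1286e+5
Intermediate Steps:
k(g, C) = 13/3 (k(g, C) = -(-78 - 1*(-65))/3 = -(-78 + 65)/3 = -1/3*(-13) = 13/3)
1/(k(-510, 500) - 474169) + 312859 = 1/(13/3 - 474169) + 312859 = 1/(-1422494/3) + 312859 = -3/1422494 + 312859 = 445040050343/1422494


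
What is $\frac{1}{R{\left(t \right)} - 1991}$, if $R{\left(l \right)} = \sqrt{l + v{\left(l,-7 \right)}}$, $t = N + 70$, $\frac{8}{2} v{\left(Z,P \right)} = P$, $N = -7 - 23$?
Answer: $- \frac{7964}{15856171} - \frac{6 \sqrt{17}}{15856171} \approx -0.00050383$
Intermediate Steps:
$N = -30$
$v{\left(Z,P \right)} = \frac{P}{4}$
$t = 40$ ($t = -30 + 70 = 40$)
$R{\left(l \right)} = \sqrt{- \frac{7}{4} + l}$ ($R{\left(l \right)} = \sqrt{l + \frac{1}{4} \left(-7\right)} = \sqrt{l - \frac{7}{4}} = \sqrt{- \frac{7}{4} + l}$)
$\frac{1}{R{\left(t \right)} - 1991} = \frac{1}{\frac{\sqrt{-7 + 4 \cdot 40}}{2} - 1991} = \frac{1}{\frac{\sqrt{-7 + 160}}{2} - 1991} = \frac{1}{\frac{\sqrt{153}}{2} - 1991} = \frac{1}{\frac{3 \sqrt{17}}{2} - 1991} = \frac{1}{-1991 + \frac{3 \sqrt{17}}{2}}$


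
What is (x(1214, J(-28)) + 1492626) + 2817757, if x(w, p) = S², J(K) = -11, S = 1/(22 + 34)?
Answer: 13517361089/3136 ≈ 4.3104e+6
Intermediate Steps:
S = 1/56 ≈ 0.017857
x(w, p) = 1/3136 (x(w, p) = (1/56)² = 1/3136)
(x(1214, J(-28)) + 1492626) + 2817757 = (1/3136 + 1492626) + 2817757 = 4680875137/3136 + 2817757 = 13517361089/3136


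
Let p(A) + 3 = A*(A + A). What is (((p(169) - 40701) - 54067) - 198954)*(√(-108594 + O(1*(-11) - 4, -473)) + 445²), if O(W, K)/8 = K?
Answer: -46853309075 - 236603*I*√112378 ≈ -4.6853e+10 - 7.9316e+7*I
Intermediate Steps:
O(W, K) = 8*K
p(A) = -3 + 2*A² (p(A) = -3 + A*(A + A) = -3 + A*(2*A) = -3 + 2*A²)
(((p(169) - 40701) - 54067) - 198954)*(√(-108594 + O(1*(-11) - 4, -473)) + 445²) = ((((-3 + 2*169²) - 40701) - 54067) - 198954)*(√(-108594 + 8*(-473)) + 445²) = ((((-3 + 2*28561) - 40701) - 54067) - 198954)*(√(-108594 - 3784) + 198025) = ((((-3 + 57122) - 40701) - 54067) - 198954)*(√(-112378) + 198025) = (((57119 - 40701) - 54067) - 198954)*(I*√112378 + 198025) = ((16418 - 54067) - 198954)*(198025 + I*√112378) = (-37649 - 198954)*(198025 + I*√112378) = -236603*(198025 + I*√112378) = -46853309075 - 236603*I*√112378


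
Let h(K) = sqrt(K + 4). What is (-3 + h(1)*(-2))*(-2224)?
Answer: 6672 + 4448*sqrt(5) ≈ 16618.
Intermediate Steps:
h(K) = sqrt(4 + K)
(-3 + h(1)*(-2))*(-2224) = (-3 + sqrt(4 + 1)*(-2))*(-2224) = (-3 + sqrt(5)*(-2))*(-2224) = (-3 - 2*sqrt(5))*(-2224) = 6672 + 4448*sqrt(5)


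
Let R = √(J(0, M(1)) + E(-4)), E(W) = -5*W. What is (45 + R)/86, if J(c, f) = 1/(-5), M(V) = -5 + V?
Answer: 45/86 + 3*√55/430 ≈ 0.57500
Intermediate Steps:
J(c, f) = -⅕
R = 3*√55/5 (R = √(-⅕ - 5*(-4)) = √(-⅕ + 20) = √(99/5) = 3*√55/5 ≈ 4.4497)
(45 + R)/86 = (45 + 3*√55/5)/86 = (45 + 3*√55/5)*(1/86) = 45/86 + 3*√55/430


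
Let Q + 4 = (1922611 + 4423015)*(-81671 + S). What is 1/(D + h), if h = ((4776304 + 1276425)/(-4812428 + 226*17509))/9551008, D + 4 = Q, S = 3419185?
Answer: 8169874937152/173026640906401166400610183 ≈ 4.7217e-14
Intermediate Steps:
Q = 21178615613760 (Q = -4 + (1922611 + 4423015)*(-81671 + 3419185) = -4 + 6345626*3337514 = -4 + 21178615613764 = 21178615613760)
D = 21178615613756 (D = -4 + 21178615613760 = 21178615613756)
h = -6052729/8169874937152 (h = (6052729/(-4812428 + 3957034))*(1/9551008) = (6052729/(-855394))*(1/9551008) = (6052729*(-1/855394))*(1/9551008) = -6052729/855394*1/9551008 = -6052729/8169874937152 ≈ -7.4086e-7)
1/(D + h) = 1/(21178615613756 - 6052729/8169874937152) = 1/(173026640906401166400610183/8169874937152) = 8169874937152/173026640906401166400610183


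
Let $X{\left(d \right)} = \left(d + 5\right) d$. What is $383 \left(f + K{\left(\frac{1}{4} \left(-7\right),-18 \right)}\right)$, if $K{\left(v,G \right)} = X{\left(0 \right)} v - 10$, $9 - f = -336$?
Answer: $128305$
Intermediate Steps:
$X{\left(d \right)} = d \left(5 + d\right)$ ($X{\left(d \right)} = \left(5 + d\right) d = d \left(5 + d\right)$)
$f = 345$ ($f = 9 - -336 = 9 + 336 = 345$)
$K{\left(v,G \right)} = -10$ ($K{\left(v,G \right)} = 0 \left(5 + 0\right) v - 10 = 0 \cdot 5 v - 10 = 0 v - 10 = 0 - 10 = -10$)
$383 \left(f + K{\left(\frac{1}{4} \left(-7\right),-18 \right)}\right) = 383 \left(345 - 10\right) = 383 \cdot 335 = 128305$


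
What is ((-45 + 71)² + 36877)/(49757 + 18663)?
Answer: 37553/68420 ≈ 0.54886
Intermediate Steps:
((-45 + 71)² + 36877)/(49757 + 18663) = (26² + 36877)/68420 = (676 + 36877)*(1/68420) = 37553*(1/68420) = 37553/68420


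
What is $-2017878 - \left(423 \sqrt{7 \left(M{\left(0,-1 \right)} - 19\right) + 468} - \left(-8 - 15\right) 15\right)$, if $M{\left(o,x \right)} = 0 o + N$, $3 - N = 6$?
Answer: $-2018223 - 423 \sqrt{314} \approx -2.0257 \cdot 10^{6}$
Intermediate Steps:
$N = -3$ ($N = 3 - 6 = -3$)
$M{\left(o,x \right)} = -3$ ($M{\left(o,x \right)} = 0 o - 3 = 0 - 3 = -3$)
$-2017878 - \left(423 \sqrt{7 \left(M{\left(0,-1 \right)} - 19\right) + 468} - \left(-8 - 15\right) 15\right) = -2017878 + \left(- 423 \sqrt{7 \left(-3 - 19\right) + 468} + \left(-8 - 15\right) 15\right) = -2017878 - \left(345 + 423 \sqrt{7 \left(-3 - 19\right) + 468}\right) = -2017878 - \left(345 + 423 \sqrt{7 \left(-22\right) + 468}\right) = -2017878 - \left(345 + 423 \sqrt{-154 + 468}\right) = -2017878 - \left(345 + 423 \sqrt{314}\right) = -2018223 - 423 \sqrt{314}$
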